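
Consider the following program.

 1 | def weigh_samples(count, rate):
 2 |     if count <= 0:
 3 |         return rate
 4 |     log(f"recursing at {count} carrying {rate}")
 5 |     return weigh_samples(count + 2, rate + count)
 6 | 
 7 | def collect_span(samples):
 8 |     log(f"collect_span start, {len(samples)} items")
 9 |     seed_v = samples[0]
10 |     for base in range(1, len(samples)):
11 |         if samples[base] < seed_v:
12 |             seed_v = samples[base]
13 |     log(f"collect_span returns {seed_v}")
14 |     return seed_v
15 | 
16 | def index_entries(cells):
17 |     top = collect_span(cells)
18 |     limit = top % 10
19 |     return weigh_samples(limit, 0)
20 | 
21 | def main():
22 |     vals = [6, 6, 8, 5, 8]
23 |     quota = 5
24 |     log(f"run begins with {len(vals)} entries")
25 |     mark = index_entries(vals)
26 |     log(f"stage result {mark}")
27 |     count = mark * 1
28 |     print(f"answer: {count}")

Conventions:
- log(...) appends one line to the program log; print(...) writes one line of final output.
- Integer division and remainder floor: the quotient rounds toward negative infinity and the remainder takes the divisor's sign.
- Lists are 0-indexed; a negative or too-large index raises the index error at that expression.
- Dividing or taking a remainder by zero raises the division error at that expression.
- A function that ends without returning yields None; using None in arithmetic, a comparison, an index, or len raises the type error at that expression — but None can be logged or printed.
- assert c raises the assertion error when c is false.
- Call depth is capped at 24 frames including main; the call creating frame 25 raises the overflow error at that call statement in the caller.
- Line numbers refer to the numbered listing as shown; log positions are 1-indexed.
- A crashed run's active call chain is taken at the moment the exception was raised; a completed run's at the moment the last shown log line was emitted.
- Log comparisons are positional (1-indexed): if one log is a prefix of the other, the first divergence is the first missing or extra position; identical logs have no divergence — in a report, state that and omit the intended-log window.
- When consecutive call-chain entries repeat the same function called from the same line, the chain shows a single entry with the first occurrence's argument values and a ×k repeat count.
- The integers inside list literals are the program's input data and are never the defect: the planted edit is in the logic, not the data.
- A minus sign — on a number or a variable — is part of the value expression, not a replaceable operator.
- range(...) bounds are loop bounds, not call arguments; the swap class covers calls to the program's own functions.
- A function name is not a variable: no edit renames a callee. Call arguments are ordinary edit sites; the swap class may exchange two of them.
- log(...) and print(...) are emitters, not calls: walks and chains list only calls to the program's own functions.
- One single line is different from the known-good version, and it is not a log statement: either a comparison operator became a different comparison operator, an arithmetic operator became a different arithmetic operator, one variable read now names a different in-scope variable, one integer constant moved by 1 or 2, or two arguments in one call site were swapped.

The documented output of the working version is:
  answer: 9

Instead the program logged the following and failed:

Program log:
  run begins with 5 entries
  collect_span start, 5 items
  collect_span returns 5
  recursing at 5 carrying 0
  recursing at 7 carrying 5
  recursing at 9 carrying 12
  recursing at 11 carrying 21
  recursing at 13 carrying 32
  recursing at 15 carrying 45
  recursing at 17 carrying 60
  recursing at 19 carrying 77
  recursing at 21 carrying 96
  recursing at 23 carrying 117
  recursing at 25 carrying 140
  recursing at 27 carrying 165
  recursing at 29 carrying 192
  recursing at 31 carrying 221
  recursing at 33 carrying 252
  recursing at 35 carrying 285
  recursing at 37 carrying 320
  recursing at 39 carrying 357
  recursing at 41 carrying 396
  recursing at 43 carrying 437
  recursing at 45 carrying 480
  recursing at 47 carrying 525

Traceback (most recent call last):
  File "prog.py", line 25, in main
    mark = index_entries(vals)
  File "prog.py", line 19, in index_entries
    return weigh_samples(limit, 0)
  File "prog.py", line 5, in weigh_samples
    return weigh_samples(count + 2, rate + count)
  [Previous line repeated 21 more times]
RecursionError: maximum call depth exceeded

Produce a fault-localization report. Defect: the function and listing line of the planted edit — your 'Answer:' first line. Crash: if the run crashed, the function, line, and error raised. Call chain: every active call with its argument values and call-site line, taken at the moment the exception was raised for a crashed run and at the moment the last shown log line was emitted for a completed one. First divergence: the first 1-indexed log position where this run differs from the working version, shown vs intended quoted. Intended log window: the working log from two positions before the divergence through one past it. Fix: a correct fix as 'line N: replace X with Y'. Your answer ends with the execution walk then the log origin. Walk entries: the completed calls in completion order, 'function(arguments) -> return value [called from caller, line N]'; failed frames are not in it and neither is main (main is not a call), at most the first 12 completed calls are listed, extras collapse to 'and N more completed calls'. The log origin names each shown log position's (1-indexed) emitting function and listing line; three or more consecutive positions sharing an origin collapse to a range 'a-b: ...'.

Answer: the defect is in weigh_samples at line 5.
Key observation: Position 5 is the first bad log line: 'recursing at 7 carrying 5' should read 'recursing at 3 carrying 5'.
Crash: weigh_samples, line 5, RecursionError.
Call chain: main -> index_entries([6, 6, 8, 5, 8]) (called at line 25) -> weigh_samples(5, 0) (called at line 19) -> weigh_samples(7, 5) (called at line 5) ×21.
First divergence: position 5 — the shown line 'recursing at 7 carrying 5' should read 'recursing at 3 carrying 5'.
Intended log window:
  3: collect_span returns 5
  4: recursing at 5 carrying 0
  5: recursing at 3 carrying 5
  6: recursing at 1 carrying 8
Execution walk:
  collect_span([6, 6, 8, 5, 8]) -> 5  [called from index_entries, line 17]
Log origin:
  1 — main, line 24
  2 — collect_span, line 8
  3 — collect_span, line 13
  4-25 — weigh_samples, line 4
A correct fix: line 5: replace `count + 2` with `count - 2`.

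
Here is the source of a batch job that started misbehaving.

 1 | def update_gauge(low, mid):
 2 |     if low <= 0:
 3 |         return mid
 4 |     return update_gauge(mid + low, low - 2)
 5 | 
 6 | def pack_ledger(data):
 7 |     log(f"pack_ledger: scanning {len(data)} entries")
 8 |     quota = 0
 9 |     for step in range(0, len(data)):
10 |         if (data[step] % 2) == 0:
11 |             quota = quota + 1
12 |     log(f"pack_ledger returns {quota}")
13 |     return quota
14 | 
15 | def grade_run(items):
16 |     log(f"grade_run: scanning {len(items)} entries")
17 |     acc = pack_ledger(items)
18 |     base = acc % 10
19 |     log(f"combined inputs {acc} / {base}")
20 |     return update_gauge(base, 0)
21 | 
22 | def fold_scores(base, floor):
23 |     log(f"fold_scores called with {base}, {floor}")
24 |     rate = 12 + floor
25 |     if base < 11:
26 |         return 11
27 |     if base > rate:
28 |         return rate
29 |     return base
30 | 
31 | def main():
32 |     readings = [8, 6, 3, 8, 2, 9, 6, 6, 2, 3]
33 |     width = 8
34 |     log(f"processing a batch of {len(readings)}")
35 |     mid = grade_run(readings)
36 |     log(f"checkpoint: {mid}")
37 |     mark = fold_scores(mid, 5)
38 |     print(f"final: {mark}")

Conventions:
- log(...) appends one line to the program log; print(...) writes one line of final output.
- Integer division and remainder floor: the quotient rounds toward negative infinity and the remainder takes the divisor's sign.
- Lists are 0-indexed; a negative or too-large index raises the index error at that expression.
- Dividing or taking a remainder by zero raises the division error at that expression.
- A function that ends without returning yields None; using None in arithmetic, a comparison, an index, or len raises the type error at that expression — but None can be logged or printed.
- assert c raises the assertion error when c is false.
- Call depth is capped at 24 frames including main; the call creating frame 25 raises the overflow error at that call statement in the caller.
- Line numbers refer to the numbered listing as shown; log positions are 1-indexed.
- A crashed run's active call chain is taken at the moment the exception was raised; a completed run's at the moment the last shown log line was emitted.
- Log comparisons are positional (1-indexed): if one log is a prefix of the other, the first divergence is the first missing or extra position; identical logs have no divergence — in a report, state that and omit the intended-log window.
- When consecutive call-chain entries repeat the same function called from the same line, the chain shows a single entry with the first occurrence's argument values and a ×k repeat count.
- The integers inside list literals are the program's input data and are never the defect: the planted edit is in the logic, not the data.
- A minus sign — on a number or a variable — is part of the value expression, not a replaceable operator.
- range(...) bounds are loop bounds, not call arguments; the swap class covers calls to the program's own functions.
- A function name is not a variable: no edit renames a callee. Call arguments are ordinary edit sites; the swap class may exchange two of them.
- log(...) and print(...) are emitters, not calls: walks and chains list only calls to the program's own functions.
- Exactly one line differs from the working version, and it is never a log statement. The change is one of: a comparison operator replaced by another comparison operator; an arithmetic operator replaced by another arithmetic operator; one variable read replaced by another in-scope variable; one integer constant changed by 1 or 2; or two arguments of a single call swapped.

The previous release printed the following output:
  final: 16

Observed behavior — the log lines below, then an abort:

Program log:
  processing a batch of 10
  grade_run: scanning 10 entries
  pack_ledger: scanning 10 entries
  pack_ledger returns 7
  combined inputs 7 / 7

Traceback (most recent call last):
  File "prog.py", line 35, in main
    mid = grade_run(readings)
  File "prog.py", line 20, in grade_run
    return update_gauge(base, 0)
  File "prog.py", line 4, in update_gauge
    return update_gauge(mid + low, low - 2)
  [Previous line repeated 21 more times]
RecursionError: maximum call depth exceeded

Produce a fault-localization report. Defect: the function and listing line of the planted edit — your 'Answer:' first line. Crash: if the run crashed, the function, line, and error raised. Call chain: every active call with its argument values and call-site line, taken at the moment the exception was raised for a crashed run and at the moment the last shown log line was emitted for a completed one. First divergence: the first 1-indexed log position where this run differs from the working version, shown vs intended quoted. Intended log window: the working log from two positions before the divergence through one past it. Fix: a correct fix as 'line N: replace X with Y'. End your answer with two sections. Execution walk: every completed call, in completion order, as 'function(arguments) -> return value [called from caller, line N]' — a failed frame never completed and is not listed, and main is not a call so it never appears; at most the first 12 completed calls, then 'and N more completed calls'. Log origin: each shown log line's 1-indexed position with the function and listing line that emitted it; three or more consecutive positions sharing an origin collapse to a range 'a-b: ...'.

Answer: the defect is in update_gauge at line 4.
The tell: The faulty run's log stops after 5 lines; the working version's next line would be 'checkpoint: 16'.
Crash: update_gauge, line 4, RecursionError.
Call chain: main -> grade_run([8, 6, 3, 8, 2, 9, 6, 6, 2, 3]) (called at line 35) -> update_gauge(7, 0) (called at line 20) -> update_gauge(7, 5) (called at line 4) ×21.
First divergence: position 6 — after 5 matching lines the faulty run goes silent; intended next line 'checkpoint: 16'.
Intended log window:
  4: pack_ledger returns 7
  5: combined inputs 7 / 7
  6: checkpoint: 16
  7: fold_scores called with 16, 5
Execution walk:
  pack_ledger([8, 6, 3, 8, 2, 9, 6, 6, 2, 3]) -> 7  [called from grade_run, line 17]
Log origins:
  1: from main, line 34
  2: from grade_run, line 16
  3: from pack_ledger, line 7
  4: from pack_ledger, line 12
  5: from grade_run, line 19
A correct fix: line 4: replace `update_gauge(mid + low, low - 2)` with `update_gauge(low - 2, mid + low)`.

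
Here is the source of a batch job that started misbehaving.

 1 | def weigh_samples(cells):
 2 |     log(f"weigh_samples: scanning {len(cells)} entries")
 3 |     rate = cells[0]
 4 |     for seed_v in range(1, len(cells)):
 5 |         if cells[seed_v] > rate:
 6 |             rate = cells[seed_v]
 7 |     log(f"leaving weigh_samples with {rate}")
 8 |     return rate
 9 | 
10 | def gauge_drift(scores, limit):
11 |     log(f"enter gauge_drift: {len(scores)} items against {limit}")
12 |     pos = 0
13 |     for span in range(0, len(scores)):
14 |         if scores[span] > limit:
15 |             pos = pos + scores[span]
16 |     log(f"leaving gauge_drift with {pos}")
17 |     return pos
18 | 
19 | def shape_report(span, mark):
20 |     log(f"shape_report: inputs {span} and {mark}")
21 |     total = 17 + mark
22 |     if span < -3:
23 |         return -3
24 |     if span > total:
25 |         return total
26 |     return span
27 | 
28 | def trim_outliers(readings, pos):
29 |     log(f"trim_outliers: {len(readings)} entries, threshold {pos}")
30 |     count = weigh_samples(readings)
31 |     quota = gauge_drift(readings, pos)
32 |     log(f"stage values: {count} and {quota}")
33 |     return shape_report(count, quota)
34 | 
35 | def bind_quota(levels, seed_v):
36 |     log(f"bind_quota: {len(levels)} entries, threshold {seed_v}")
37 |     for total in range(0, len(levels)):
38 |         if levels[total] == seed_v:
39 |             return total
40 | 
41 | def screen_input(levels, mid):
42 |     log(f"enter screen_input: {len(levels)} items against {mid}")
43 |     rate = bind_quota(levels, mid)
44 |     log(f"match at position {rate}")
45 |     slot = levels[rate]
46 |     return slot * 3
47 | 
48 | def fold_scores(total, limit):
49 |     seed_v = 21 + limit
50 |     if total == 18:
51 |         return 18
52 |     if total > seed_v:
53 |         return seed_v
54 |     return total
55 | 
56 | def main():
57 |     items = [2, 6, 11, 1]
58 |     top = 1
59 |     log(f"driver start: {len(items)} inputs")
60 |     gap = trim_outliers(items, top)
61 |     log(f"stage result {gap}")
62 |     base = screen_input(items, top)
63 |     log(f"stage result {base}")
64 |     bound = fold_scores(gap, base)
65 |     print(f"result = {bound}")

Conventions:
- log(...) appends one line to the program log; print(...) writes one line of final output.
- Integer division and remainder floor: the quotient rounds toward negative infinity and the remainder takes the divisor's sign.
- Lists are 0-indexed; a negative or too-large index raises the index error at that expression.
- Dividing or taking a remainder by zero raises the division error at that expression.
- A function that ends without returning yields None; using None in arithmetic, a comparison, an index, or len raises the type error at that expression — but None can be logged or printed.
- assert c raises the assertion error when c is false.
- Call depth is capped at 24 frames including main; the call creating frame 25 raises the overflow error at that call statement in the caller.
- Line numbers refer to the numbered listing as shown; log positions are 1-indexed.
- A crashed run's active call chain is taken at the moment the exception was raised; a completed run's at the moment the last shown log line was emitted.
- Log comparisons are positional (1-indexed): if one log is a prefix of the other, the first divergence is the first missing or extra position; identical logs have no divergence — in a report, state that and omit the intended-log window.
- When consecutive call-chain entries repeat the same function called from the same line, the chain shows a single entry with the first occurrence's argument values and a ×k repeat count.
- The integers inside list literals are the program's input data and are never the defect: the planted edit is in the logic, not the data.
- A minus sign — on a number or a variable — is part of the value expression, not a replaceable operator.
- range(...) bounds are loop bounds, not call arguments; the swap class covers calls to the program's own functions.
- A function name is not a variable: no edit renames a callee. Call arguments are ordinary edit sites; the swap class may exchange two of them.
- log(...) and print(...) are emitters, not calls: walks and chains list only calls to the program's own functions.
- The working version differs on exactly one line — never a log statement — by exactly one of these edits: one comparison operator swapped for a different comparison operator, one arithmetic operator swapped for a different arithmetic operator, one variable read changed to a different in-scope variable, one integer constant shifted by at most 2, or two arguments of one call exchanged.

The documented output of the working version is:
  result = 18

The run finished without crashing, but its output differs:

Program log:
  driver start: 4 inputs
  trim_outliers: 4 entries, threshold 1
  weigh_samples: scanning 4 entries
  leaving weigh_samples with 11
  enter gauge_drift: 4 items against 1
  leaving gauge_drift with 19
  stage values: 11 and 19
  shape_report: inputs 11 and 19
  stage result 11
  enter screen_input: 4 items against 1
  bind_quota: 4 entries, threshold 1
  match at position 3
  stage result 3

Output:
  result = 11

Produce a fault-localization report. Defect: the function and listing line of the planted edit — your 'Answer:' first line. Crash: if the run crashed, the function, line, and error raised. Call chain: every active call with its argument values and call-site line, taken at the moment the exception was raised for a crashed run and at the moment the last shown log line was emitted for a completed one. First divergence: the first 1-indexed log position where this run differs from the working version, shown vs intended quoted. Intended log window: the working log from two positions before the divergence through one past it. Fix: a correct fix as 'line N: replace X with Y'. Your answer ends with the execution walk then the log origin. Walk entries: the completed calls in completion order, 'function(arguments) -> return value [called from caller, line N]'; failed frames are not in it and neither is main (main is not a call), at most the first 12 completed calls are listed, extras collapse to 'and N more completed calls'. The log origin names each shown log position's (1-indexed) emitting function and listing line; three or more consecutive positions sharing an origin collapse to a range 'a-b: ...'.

Answer: the defect is in fold_scores at line 50.
The tell: Every logged value matches the working version; the printed result is what differs.
Call chain: main.
First divergence: none (the log streams are identical).
Execution walk:
  weigh_samples([2, 6, 11, 1]) -> 11  [called from trim_outliers, line 30]
  gauge_drift([2, 6, 11, 1], 1) -> 19  [called from trim_outliers, line 31]
  shape_report(11, 19) -> 11  [called from trim_outliers, line 33]
  trim_outliers([2, 6, 11, 1], 1) -> 11  [called from main, line 60]
  bind_quota([2, 6, 11, 1], 1) -> 3  [called from screen_input, line 43]
  screen_input([2, 6, 11, 1], 1) -> 3  [called from main, line 62]
  fold_scores(11, 3) -> 11  [called from main, line 64]
Origin of each log line:
  1: logged in main at line 59
  2: logged in trim_outliers at line 29
  3: logged in weigh_samples at line 2
  4: logged in weigh_samples at line 7
  5: logged in gauge_drift at line 11
  6: logged in gauge_drift at line 16
  7: logged in trim_outliers at line 32
  8: logged in shape_report at line 20
  9: logged in main at line 61
  10: logged in screen_input at line 42
  11: logged in bind_quota at line 36
  12: logged in screen_input at line 44
  13: logged in main at line 63
A correct fix: line 50: replace `==` with `<`.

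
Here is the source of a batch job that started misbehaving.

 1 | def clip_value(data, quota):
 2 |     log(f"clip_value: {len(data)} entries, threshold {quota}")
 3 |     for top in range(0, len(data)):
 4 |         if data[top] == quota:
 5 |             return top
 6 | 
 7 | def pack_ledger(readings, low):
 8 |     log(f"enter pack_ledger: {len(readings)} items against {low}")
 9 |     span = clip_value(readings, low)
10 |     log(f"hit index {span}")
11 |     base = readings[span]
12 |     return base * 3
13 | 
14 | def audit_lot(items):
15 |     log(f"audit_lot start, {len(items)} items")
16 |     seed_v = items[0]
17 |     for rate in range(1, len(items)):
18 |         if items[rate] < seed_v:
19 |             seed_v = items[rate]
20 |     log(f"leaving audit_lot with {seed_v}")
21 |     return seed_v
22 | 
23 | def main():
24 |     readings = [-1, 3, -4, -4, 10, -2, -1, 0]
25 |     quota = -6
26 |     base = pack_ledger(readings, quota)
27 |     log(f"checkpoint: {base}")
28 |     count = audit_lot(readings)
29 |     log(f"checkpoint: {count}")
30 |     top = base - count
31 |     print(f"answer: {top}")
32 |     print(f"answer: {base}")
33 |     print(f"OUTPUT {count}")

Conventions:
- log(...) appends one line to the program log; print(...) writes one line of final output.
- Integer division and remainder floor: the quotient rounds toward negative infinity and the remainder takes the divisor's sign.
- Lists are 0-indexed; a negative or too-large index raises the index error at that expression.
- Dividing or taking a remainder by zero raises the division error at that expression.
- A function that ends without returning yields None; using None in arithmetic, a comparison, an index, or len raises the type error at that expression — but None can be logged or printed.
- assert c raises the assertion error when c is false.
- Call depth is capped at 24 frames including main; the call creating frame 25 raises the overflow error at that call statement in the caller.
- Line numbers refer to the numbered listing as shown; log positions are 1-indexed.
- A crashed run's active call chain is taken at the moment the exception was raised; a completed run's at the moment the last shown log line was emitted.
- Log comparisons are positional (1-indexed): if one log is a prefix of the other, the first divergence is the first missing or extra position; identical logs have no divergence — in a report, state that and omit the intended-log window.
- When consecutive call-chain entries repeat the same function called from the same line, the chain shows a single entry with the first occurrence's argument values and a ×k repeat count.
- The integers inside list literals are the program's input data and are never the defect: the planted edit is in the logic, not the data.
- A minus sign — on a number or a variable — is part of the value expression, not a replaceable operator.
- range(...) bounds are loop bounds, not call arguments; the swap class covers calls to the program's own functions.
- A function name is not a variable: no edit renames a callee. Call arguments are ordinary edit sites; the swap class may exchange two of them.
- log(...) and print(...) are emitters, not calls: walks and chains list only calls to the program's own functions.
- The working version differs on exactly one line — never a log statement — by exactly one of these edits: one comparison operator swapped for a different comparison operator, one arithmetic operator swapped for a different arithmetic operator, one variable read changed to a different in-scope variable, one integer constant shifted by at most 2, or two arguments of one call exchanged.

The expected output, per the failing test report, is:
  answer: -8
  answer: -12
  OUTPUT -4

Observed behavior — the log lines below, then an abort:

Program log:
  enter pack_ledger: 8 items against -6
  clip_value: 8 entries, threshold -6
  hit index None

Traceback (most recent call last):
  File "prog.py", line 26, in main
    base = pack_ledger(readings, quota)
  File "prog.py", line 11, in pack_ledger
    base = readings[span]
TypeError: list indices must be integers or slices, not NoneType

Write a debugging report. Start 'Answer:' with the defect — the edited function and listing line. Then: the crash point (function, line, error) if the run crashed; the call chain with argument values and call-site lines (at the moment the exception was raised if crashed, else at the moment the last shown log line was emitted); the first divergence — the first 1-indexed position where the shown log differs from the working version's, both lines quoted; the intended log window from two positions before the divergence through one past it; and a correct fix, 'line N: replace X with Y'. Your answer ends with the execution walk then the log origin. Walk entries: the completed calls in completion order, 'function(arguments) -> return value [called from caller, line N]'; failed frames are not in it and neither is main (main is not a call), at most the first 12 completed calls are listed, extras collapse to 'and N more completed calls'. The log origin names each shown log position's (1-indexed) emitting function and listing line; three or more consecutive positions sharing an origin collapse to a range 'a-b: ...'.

Answer: the defect is in main at line 25.
Core observation: Log line 1 is where behavior first shows: 'enter pack_ledger: 8 items against -6' appears instead of 'enter pack_ledger: 8 items against -4'.
Crash: pack_ledger, line 11, TypeError.
Call chain: main -> pack_ledger([-1, 3, -4, -4, 10, -2, -1, 0], -6) (called at line 26).
First divergence: position 1; shown 'enter pack_ledger: 8 items against -6' vs intended 'enter pack_ledger: 8 items against -4'.
Intended log window:
  1: enter pack_ledger: 8 items against -4
  2: clip_value: 8 entries, threshold -4
Execution walk:
  clip_value([-1, 3, -4, -4, 10, -2, -1, 0], -6) -> None  [called from pack_ledger, line 9]
Log origins:
  1: from pack_ledger, line 8
  2: from clip_value, line 2
  3: from pack_ledger, line 10
A correct fix: line 25: replace `-6` with `-4`.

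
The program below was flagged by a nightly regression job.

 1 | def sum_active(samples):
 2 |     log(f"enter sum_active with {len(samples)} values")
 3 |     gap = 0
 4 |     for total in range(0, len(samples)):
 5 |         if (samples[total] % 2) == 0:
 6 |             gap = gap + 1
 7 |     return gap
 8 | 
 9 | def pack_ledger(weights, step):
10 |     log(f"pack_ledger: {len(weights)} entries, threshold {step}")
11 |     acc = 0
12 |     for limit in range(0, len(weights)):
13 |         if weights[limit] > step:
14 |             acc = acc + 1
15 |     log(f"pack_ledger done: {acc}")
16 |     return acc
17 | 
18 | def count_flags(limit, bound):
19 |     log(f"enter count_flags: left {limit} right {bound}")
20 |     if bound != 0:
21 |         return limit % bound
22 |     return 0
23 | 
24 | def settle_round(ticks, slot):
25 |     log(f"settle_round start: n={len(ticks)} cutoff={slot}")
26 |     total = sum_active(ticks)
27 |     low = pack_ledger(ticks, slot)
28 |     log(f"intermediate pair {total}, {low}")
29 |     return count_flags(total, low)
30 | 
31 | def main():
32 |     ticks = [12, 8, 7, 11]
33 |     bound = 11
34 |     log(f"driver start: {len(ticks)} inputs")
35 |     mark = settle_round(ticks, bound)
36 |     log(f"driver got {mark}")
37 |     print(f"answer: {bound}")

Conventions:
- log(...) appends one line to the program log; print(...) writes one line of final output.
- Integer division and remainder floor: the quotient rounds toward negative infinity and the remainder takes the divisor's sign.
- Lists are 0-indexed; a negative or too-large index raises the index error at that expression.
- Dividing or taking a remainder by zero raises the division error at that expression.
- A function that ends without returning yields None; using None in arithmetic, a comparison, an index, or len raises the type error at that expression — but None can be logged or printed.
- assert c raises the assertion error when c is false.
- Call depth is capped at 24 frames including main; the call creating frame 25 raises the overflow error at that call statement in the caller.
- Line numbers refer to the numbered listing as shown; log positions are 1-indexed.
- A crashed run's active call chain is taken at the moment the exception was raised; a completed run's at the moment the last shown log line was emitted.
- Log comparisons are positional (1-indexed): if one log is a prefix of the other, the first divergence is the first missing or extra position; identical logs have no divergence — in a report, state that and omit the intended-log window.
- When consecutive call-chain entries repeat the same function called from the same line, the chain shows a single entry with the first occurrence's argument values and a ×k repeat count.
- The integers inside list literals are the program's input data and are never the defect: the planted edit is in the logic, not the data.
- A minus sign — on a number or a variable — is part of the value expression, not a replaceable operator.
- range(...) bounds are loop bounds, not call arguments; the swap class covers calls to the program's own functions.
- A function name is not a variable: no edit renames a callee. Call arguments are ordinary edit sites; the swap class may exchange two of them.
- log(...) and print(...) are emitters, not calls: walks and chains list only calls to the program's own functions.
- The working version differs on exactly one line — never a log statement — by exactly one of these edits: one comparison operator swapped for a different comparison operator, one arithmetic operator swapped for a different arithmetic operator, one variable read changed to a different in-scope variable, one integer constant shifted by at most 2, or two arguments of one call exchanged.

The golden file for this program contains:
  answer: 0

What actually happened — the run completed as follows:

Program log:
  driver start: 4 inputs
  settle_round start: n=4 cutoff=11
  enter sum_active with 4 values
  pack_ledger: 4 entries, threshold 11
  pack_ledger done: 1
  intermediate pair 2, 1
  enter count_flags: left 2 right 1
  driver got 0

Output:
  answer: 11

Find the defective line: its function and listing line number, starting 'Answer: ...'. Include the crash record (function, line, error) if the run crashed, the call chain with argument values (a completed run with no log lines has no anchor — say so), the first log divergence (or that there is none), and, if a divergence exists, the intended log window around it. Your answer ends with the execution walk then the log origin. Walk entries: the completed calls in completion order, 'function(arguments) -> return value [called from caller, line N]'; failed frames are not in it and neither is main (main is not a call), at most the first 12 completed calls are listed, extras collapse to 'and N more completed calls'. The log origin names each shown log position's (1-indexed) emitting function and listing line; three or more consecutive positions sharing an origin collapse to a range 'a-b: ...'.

Answer: the defect is in main at line 37.
Key fact: Nothing in the log betrays the bug — only the output does.
Call chain: main.
First divergence: none (the log streams are identical).
Execution walk:
  sum_active([12, 8, 7, 11]) -> 2  [called from settle_round, line 26]
  pack_ledger([12, 8, 7, 11], 11) -> 1  [called from settle_round, line 27]
  count_flags(2, 1) -> 0  [called from settle_round, line 29]
  settle_round([12, 8, 7, 11], 11) -> 0  [called from main, line 35]
Log origins:
  1: logged in main at line 34
  2: logged in settle_round at line 25
  3: logged in sum_active at line 2
  4: logged in pack_ledger at line 10
  5: logged in pack_ledger at line 15
  6: logged in settle_round at line 28
  7: logged in count_flags at line 19
  8: logged in main at line 36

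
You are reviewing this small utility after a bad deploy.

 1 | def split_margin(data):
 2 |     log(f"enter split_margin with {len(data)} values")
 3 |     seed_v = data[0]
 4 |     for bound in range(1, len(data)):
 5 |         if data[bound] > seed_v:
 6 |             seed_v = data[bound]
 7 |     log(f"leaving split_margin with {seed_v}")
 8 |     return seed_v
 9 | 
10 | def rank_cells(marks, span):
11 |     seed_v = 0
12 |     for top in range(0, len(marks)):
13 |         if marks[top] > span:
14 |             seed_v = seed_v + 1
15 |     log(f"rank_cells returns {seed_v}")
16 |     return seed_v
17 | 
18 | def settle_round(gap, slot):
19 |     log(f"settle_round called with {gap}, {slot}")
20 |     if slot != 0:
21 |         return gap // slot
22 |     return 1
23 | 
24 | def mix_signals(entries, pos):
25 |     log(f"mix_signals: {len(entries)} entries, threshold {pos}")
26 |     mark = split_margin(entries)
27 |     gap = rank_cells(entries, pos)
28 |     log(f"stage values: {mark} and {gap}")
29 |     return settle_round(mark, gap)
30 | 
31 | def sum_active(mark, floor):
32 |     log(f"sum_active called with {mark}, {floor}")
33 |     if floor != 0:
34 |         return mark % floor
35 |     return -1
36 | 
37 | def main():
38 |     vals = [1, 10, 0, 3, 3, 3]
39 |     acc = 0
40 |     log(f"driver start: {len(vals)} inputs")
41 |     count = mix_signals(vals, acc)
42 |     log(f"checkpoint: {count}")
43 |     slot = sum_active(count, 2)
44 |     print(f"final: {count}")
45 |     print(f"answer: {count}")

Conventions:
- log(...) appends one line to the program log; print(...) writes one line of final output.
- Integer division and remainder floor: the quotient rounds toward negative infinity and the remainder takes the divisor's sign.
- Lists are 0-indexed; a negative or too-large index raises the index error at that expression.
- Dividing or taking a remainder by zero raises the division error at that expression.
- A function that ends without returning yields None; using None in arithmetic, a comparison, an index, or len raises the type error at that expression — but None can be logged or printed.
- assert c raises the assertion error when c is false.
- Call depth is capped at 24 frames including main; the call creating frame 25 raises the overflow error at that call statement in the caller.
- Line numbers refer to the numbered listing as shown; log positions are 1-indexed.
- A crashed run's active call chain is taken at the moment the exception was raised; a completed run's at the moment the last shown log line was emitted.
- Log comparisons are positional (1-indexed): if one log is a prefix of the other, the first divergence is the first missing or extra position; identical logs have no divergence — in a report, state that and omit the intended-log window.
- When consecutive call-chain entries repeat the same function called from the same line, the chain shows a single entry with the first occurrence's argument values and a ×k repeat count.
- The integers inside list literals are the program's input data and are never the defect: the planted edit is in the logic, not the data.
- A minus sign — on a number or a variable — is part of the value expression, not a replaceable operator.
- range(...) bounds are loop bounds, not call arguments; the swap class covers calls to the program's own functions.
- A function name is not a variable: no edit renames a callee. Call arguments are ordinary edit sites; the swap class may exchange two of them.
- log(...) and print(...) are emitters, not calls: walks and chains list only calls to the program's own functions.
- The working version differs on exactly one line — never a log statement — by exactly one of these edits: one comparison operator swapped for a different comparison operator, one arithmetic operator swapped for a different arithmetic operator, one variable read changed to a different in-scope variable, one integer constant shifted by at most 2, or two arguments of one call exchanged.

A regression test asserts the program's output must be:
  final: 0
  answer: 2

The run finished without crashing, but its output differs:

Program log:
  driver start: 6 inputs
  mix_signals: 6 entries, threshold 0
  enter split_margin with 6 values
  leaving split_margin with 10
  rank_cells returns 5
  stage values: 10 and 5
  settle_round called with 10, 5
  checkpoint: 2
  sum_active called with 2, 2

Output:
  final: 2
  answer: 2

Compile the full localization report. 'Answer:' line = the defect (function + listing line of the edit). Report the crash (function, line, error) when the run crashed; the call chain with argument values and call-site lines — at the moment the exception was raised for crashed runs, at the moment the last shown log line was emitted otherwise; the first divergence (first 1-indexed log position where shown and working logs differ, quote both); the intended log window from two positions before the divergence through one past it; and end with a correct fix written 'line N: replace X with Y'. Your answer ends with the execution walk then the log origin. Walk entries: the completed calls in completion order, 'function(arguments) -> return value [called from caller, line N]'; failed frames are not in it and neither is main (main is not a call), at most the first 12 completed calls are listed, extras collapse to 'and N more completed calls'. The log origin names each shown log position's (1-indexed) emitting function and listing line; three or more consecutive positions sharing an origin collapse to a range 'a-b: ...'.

Answer: the defect is in main at line 44.
Key observation: Every logged value matches the working version; the printed result is what differs.
Call chain: main -> sum_active(2, 2) (called at line 43).
First divergence: none — the logs agree in full.
Execution walk:
  split_margin([1, 10, 0, 3, 3, 3]) -> 10  [called from mix_signals, line 26]
  rank_cells([1, 10, 0, 3, 3, 3], 0) -> 5  [called from mix_signals, line 27]
  settle_round(10, 5) -> 2  [called from mix_signals, line 29]
  mix_signals([1, 10, 0, 3, 3, 3], 0) -> 2  [called from main, line 41]
  sum_active(2, 2) -> 0  [called from main, line 43]
Origin of each log line:
  1 — main, line 40
  2 — mix_signals, line 25
  3 — split_margin, line 2
  4 — split_margin, line 7
  5 — rank_cells, line 15
  6 — mix_signals, line 28
  7 — settle_round, line 19
  8 — main, line 42
  9 — sum_active, line 32
A correct fix: line 44: replace `count` with `slot`.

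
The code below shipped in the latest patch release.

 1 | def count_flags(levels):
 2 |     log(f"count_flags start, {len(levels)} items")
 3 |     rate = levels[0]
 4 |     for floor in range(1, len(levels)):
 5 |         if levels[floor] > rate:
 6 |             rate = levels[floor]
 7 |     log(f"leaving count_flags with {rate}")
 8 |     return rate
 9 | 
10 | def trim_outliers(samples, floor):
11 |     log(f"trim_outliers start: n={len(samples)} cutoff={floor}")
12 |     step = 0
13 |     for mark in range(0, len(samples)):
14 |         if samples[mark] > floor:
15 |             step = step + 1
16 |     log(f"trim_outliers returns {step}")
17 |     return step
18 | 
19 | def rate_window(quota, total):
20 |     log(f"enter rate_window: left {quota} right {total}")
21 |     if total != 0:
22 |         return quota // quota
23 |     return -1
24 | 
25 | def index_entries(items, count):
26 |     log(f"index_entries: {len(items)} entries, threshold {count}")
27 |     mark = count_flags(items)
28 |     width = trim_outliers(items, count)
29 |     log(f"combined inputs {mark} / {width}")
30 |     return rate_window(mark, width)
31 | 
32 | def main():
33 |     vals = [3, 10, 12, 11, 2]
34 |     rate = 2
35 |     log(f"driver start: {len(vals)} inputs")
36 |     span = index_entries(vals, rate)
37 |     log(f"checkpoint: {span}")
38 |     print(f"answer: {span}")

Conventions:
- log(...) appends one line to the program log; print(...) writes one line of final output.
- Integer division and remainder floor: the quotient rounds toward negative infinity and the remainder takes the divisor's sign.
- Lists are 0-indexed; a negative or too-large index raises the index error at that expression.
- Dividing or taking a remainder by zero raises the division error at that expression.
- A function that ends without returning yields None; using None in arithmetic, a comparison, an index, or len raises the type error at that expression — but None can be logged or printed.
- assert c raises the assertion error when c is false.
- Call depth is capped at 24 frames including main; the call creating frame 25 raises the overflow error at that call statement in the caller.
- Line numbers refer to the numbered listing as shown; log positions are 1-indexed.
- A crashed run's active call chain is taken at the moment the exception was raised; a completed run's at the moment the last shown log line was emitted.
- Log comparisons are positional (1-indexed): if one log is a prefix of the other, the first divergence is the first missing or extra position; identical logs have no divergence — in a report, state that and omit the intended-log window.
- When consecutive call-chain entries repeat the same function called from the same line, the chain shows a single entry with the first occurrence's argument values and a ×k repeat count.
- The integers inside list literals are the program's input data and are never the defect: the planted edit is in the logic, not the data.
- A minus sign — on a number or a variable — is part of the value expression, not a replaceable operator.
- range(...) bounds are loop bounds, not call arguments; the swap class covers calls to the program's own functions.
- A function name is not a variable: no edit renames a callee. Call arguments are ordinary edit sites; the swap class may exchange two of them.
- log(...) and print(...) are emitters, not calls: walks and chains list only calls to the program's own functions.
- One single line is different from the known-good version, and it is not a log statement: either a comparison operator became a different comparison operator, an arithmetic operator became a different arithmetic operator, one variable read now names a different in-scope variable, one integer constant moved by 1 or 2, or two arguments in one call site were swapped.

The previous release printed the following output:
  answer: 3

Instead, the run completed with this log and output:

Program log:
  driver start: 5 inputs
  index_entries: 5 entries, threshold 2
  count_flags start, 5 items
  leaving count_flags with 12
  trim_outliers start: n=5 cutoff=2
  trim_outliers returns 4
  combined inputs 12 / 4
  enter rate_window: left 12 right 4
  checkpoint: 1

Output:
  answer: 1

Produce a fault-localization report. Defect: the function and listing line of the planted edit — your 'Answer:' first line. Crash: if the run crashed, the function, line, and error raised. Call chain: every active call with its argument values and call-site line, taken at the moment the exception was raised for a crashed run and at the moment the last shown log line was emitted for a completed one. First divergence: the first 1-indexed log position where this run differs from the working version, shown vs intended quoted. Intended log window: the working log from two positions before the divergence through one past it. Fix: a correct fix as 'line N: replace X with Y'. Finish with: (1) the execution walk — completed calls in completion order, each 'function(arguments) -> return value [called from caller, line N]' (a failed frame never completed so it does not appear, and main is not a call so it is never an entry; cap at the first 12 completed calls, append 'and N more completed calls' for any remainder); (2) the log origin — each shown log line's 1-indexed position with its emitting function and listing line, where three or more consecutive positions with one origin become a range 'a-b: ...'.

Answer: the defect is in rate_window at line 22.
The tell: Everything matches until log position 9, which reads 'checkpoint: 1' in place of 'checkpoint: 3'.
Call chain: main.
First divergence: position 9; shown 'checkpoint: 1' vs intended 'checkpoint: 3'.
Intended log window:
  7: combined inputs 12 / 4
  8: enter rate_window: left 12 right 4
  9: checkpoint: 3
Execution walk:
  count_flags([3, 10, 12, 11, 2]) -> 12  [called from index_entries, line 27]
  trim_outliers([3, 10, 12, 11, 2], 2) -> 4  [called from index_entries, line 28]
  rate_window(12, 4) -> 1  [called from index_entries, line 30]
  index_entries([3, 10, 12, 11, 2], 2) -> 1  [called from main, line 36]
Log line origins:
  1 — main, line 35
  2 — index_entries, line 26
  3 — count_flags, line 2
  4 — count_flags, line 7
  5 — trim_outliers, line 11
  6 — trim_outliers, line 16
  7 — index_entries, line 29
  8 — rate_window, line 20
  9 — main, line 37
A correct fix: line 22: replace `quota // quota` with `quota // total`.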